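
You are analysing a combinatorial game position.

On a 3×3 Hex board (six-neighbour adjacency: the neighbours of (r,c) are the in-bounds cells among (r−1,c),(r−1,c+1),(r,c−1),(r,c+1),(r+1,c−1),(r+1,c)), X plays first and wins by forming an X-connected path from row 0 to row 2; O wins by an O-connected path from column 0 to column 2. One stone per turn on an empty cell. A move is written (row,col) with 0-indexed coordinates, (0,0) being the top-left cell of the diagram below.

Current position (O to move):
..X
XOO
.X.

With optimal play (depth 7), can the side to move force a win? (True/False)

ply 1, O at ..X/XOO/.X. | (0,0)=+1→O.X/XOO/.X.*; (0,1)=+1→.OX/XOO/.X.; (2,0)=+1→..X/XOO/OX.; (2,2)=-1→..X/XOO/.XO
ply 2, X at O.X/XOO/.X. | (0,1)=-1→OXX/XOO/.X.*; (2,0)=-1→O.X/XOO/XX.; (2,2)=-1→O.X/XOO/.XX
ply 3, O at OXX/XOO/.X. | (2,0)=+1→OXX/XOO/OX.*; (2,2)=-1→OXX/XOO/.XO
ply 4: OXX/XOO/OX. is terminal -1 (X); from ..X/XOO/.X. depth 7

O winning at [..X/XOO/.X.]: True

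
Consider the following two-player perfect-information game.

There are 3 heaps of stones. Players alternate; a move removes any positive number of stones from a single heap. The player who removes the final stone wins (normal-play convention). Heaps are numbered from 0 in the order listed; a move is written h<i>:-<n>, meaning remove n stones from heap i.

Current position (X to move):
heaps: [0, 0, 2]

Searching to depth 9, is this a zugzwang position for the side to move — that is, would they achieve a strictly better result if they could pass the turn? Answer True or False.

zugzwang((0,0,2), X) = False

p1 X@[(0,0,2)]: h2:-1[(0,0,1)]-1 h2:-2[(0,0,0)]+1*
p2 O@[(0,0,0)] terminal -1; root [(0,0,2)] d9
if X skipped the turn, O would face:
~ p1 O@[(0,0,2)]: h2:-1[(0,0,1)]-1 h2:-2[(0,0,0)]+1*
~ p2 X@[(0,0,0)] terminal -1; root [(0,0,2)] d9
compare (X): move=+1 vs pass=-1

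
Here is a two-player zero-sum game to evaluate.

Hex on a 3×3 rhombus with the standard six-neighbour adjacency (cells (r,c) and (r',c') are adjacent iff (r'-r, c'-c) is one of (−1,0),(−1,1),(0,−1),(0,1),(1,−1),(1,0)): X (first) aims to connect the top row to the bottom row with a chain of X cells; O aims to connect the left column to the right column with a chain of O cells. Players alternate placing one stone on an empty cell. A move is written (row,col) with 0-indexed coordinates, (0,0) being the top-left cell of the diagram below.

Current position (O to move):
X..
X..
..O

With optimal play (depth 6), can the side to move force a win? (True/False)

O winning at [X../X../..O]: True

p1 O@[X../X../..O]: (0,1)[XO./X../..O]-1 (0,2)[X.O/X../..O]-1 (1,1)[X../XO./..O]-1 (1,2)[X../X.O/..O]-1 (2,0)[X../X../O.O]+1* (2,1)[X../X../.OO]-1
p2 X@[X../X../O.O]: (0,1)[XX./X../O.O]-1* (0,2)[X.X/X../O.O]-1 (1,1)[X../XX./O.O]-1 (1,2)[X../X.X/O.O]-1 (2,1)[X../X../OXO]-1
p3 O@[XX./X../O.O]: (0,2)[XXO/X../O.O]+1* (1,1)[XX./XO./O.O]+1 (1,2)[XX./X.O/O.O]+1 (2,1)[XX./X../OOO]+1
p4 X@[XXO/X../O.O]: (1,1)[XXO/XX./O.O]-1* (1,2)[XXO/X.X/O.O]-1 (2,1)[XXO/X../OXO]-1
p5 O@[XXO/XX./O.O]: (1,2)[XXO/XXO/O.O]-1 (2,1)[XXO/XX./OOO]+1*
p6 X@[XXO/XX./OOO] terminal -1; root [X../X../..O] d6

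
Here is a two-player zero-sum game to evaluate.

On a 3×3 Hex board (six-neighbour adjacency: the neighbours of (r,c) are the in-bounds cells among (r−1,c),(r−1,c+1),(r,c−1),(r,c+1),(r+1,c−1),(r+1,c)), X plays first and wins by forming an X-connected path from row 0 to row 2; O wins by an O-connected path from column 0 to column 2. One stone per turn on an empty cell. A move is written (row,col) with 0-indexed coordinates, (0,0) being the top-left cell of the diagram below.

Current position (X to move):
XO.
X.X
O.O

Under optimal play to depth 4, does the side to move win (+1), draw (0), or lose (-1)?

p1 X@[XO./X.X/O.O]: (0,2)[XOX/X.X/O.O]-1 (1,1)[XO./XXX/O.O]-1 (2,1)[XO./X.X/OXO]+1*
p2 O@[XO./X.X/OXO]: (0,2)[XOO/X.X/OXO]-1* (1,1)[XO./XOX/OXO]-1
p3 X@[XOO/X.X/OXO]: (1,1)[XOO/XXX/OXO]+1*
p4 O@[XOO/XXX/OXO] terminal -1; root [XO./X.X/O.O] d4

value(XO./X.X/O.O, X) = +1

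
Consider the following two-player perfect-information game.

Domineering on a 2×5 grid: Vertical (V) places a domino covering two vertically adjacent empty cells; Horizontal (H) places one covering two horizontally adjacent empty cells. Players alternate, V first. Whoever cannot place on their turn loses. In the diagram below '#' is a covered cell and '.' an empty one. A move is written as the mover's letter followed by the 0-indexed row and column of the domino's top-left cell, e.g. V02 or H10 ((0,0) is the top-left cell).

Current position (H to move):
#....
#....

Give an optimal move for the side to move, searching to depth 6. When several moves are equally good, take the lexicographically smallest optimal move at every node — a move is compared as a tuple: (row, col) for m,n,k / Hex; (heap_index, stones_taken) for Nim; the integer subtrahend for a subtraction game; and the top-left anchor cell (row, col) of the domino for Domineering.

[#..../#....] H move#1: H01:-1/###../#...., H02:+1/#.##./#....*, H03:-1/#..##/#...., H11:-1/#..../###.., H12:+1/#..../#.##., H13:-1/#..../#..##
[#.##./#....] V move#2: V01:-1/####./##...*, V04:-1/#.###/#...#
[####./##...] H move#3: H12:-1/####./####., H13:+1/####./##.##*
[####./##.##] end (terminal -1, V#4); searched #..../#.... to 6

H's best at [#..../#....]: H02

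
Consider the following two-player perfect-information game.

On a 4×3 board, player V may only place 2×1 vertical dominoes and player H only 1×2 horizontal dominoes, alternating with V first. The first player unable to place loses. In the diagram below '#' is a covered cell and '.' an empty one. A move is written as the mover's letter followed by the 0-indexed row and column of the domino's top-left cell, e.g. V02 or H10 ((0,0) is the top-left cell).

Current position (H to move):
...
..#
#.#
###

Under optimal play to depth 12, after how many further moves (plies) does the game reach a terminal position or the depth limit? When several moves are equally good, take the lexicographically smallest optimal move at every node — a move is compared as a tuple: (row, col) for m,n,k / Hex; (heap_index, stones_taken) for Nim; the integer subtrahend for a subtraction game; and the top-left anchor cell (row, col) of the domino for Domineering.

ply 1, H at .../..#/#.#/### | H00=-1→##./..#/#.#/###; H01=-1→.##/..#/#.#/###; H10=+1→.../###/#.#/###*
ply 2: .../###/#.#/### is terminal -1 (V); from .../..#/#.#/### depth 12

PV length from [.../..#/#.#/###]: 1 ply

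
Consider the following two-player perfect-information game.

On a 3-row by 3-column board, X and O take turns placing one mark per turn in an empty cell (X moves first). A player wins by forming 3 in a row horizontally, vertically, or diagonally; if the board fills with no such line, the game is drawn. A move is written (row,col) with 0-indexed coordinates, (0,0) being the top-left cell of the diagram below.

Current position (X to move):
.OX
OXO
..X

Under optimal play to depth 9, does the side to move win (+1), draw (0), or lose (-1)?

value(.OX/OXO/..X, X) = +1

[.OX/OXO/..X] X move#1: (0,0):+1/XOX/OXO/..X*, (2,0):+1/.OX/OXO/X.X, (2,1):+1/.OX/OXO/.XX
[XOX/OXO/..X] end (terminal -1, O#2); searched .OX/OXO/..X to 9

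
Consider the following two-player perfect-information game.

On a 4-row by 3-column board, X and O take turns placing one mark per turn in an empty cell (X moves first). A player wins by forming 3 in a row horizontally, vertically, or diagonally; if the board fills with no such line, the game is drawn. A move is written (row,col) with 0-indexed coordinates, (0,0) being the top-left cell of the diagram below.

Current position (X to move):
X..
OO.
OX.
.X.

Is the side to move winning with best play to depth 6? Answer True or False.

X winning at [X../OO./OX./.X.]: False

p1 X@[X../OO./OX./.X.]: (0,1)[XX./OO./OX./.X.]-1* (0,2)[X.X/OO./OX./.X.]-1 (1,2)[X../OOX/OX./.X.]-1 (2,2)[X../OO./OXX/.X.]-1 (3,0)[X../OO./OX./XX.]-1 (3,2)[X../OO./OX./.XX]-1
p2 O@[XX./OO./OX./.X.]: (0,2)[XXO/OO./OX./.X.]+1* (1,2)[XX./OOO/OX./.X.]+1 (2,2)[XX./OO./OXO/.X.]-1 (3,0)[XX./OO./OX./OX.]+1 (3,2)[XX./OO./OX./.XO]-1
p3 X@[XXO/OO./OX./.X.] terminal -1; root [X../OO./OX./.X.] d6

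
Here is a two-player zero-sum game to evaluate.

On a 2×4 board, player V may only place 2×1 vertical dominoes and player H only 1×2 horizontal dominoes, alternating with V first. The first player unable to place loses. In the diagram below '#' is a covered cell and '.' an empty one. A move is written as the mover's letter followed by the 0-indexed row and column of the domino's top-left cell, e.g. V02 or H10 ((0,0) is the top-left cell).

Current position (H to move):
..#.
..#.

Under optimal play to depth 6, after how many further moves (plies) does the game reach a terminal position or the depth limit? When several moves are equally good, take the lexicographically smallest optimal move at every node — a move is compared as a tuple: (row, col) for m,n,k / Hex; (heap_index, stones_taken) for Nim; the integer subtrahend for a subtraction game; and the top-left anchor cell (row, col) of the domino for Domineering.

PV length from [..#./..#.]: 3 plies

ply 1, H at ..#./..#. | H00=+1→###./..#.*; H10=+1→..#./###.
ply 2, V at ###./..#. | V03=-1→####/..##*
ply 3, H at ####/..## | H10=+1→####/####*
ply 4: ####/#### is terminal -1 (V); from ..#./..#. depth 6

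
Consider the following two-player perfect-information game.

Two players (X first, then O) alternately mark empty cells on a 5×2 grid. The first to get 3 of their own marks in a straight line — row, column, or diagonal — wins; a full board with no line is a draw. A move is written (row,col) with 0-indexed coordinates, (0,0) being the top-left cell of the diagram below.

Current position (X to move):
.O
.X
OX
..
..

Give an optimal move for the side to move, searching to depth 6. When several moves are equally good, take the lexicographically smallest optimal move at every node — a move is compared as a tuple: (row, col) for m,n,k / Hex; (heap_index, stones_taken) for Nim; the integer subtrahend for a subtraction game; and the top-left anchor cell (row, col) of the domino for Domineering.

p1 X@[.O/.X/OX/../..]: (0,0)[XO/.X/OX/../..]+0 (1,0)[.O/XX/OX/../..]+0 (3,0)[.O/.X/OX/X./..]+0 (3,1)[.O/.X/OX/.X/..]+1* (4,0)[.O/.X/OX/../X.]+0 (4,1)[.O/.X/OX/../.X]+0
p2 O@[.O/.X/OX/.X/..] terminal -1; root [.O/.X/OX/../..] d6

X's best at [.O/.X/OX/../..]: (3,1)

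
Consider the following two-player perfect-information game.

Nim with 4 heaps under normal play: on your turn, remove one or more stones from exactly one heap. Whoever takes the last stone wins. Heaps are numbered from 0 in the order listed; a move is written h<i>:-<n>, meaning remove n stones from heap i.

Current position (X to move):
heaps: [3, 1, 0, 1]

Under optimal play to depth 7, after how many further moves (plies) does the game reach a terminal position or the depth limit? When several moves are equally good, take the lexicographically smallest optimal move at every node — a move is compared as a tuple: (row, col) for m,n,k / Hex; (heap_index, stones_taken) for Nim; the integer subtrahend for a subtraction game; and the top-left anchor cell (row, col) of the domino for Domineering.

ply 1, X at (3,1,0,1) | h0:-1=-1→(2,1,0,1); h0:-2=-1→(1,1,0,1); h0:-3=+1→(0,1,0,1)*; h1:-1=-1→(3,0,0,1); h3:-1=-1→(3,1,0,0)
ply 2, O at (0,1,0,1) | h1:-1=-1→(0,0,0,1)*; h3:-1=-1→(0,1,0,0)
ply 3, X at (0,0,0,1) | h3:-1=+1→(0,0,0,0)*
ply 4: (0,0,0,0) is terminal -1 (O); from (3,1,0,1) depth 7

PV length from [(3,1,0,1)]: 3 plies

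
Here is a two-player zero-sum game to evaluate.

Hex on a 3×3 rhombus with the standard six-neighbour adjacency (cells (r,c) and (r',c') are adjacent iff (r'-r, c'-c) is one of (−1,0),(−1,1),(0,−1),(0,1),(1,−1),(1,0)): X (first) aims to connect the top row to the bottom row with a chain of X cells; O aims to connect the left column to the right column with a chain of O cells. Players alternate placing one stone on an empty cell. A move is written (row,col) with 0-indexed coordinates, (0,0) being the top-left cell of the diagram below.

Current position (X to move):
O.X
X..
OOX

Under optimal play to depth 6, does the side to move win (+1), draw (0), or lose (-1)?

ply 1, X at O.X/X../OOX | (0,1)=-1→OXX/X../OOX; (1,1)=-1→O.X/XX./OOX; (1,2)=+1→O.X/X.X/OOX*
ply 2: O.X/X.X/OOX is terminal -1 (O); from O.X/X../OOX depth 6

value(O.X/X../OOX, X) = +1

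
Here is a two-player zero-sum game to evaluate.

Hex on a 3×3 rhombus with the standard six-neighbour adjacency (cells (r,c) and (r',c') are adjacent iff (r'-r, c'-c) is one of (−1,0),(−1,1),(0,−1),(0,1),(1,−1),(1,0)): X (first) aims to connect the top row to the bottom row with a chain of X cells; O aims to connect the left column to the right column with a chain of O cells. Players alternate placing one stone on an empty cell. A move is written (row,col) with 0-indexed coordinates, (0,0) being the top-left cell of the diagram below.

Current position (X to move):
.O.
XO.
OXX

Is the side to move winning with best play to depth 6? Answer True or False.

p1 X@[.O./XO./OXX]: (0,0)[XO./XO./OXX]-1* (0,2)[.OX/XO./OXX]-1 (1,2)[.O./XOX/OXX]-1
p2 O@[XO./XO./OXX]: (0,2)[XOO/XO./OXX]+1* (1,2)[XO./XOO/OXX]+1
p3 X@[XOO/XO./OXX] terminal -1; root [.O./XO./OXX] d6

X winning at [.O./XO./OXX]: False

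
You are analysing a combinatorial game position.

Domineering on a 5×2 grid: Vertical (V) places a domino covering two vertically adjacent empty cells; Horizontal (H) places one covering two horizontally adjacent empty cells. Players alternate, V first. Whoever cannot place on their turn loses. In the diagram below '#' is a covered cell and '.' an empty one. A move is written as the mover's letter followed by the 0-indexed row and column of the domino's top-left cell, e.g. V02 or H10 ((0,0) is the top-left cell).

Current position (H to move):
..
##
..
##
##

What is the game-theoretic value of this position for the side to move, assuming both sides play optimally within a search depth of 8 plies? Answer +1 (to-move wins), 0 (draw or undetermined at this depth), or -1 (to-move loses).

value(../##/../##/##, H) = +1

p1 H@[../##/../##/##]: H00[##/##/../##/##]+1* H20[../##/##/##/##]+1
p2 V@[##/##/../##/##] terminal -1; root [../##/../##/##] d8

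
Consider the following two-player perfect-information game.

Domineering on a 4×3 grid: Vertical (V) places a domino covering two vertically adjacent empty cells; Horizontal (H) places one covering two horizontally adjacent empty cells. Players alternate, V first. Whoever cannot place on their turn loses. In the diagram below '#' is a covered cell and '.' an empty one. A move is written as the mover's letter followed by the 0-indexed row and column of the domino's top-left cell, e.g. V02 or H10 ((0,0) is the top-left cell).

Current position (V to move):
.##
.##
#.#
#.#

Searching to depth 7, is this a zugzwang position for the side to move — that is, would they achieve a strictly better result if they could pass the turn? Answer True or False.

zugzwang(.##/.##/#.#/#.#, V) = False

ply 1, V at .##/.##/#.#/#.# | V00=+1→###/###/#.#/#.#*; V21=+1→.##/.##/###/###
ply 2: ###/###/#.#/#.# is terminal -1 (H); from .##/.##/#.#/#.# depth 7
if V skipped the turn, H would face:
~ ply 1: .##/.##/#.#/#.# is terminal -1 (H); from .##/.##/#.#/#.# depth 7
compare (V): move=+1 vs pass=+1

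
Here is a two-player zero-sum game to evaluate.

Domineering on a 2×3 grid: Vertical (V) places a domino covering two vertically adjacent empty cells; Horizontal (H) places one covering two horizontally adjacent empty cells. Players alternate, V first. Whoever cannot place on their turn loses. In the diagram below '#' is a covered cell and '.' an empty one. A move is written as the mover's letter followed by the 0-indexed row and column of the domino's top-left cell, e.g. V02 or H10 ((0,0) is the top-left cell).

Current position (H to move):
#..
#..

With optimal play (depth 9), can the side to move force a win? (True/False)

[#../#..] H move#1: H01:+1/###/#..*, H11:+1/#../###
[###/#..] end (terminal -1, V#2); searched #../#.. to 9

H winning at [#../#..]: True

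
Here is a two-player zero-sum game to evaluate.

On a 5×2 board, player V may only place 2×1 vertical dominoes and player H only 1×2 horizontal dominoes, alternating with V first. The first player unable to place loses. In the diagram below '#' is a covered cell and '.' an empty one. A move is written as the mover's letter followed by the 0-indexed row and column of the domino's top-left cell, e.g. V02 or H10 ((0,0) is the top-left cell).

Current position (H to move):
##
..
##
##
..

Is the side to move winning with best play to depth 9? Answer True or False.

p1 H@[##/../##/##/..]: H10[##/##/##/##/..]+1* H40[##/../##/##/##]+1
p2 V@[##/##/##/##/..] terminal -1; root [##/../##/##/..] d9

H winning at [##/../##/##/..]: True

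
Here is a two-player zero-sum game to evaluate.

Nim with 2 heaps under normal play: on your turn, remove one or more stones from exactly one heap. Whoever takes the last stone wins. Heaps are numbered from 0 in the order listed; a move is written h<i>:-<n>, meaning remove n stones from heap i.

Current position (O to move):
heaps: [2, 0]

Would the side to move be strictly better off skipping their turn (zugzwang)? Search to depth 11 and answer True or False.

[(2,0)] O move#1: h0:-1:-1/(1,0), h0:-2:+1/(0,0)*
[(0,0)] end (terminal -1, X#2); searched (2,0) to 11
pass branch (X moves first from the same position):
  | [(2,0)] X move#1: h0:-1:-1/(1,0), h0:-2:+1/(0,0)*
  | [(0,0)] end (terminal -1, O#2); searched (2,0) to 11
O moving scores +1; O passing scores -1

zugzwang((2,0), O) = False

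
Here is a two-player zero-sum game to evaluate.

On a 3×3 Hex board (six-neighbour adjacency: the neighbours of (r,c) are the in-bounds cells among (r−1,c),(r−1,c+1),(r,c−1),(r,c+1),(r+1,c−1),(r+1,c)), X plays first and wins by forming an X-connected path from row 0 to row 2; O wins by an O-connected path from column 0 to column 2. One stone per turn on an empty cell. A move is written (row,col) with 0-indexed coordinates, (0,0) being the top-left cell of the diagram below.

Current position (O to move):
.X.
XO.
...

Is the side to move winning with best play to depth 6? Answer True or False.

O winning at [.X./XO./...]: True

[.X./XO./...] O move#1: (0,0):-1/OX./XO./..., (0,2):-1/.XO/XO./..., (1,2):-1/.X./XOO/..., (2,0):+1/.X./XO./O..*, (2,1):-1/.X./XO./.O., (2,2):-1/.X./XO./..O
[.X./XO./O..] X move#2: (0,0):-1/XX./XO./O..*, (0,2):-1/.XX/XO./O.., (1,2):-1/.X./XOX/O.., (2,1):-1/.X./XO./OX., (2,2):-1/.X./XO./O.X
[XX./XO./O..] O move#3: (0,2):+1/XXO/XO./O..*, (1,2):+1/XX./XOO/O.., (2,1):+1/XX./XO./OO., (2,2):+1/XX./XO./O.O
[XXO/XO./O..] end (terminal -1, X#4); searched .X./XO./... to 6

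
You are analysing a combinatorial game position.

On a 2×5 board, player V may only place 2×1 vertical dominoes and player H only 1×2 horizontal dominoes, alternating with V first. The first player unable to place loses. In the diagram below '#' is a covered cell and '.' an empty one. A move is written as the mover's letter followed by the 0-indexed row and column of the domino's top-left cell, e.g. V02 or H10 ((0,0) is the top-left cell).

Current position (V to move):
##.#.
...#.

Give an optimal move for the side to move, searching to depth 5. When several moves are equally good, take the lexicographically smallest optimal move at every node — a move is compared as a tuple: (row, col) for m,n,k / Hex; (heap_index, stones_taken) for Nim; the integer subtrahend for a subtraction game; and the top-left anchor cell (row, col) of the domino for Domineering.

V's best at [##.#./...#.]: V02

ply 1, V at ##.#./...#. | V02=+1→####./..##.*; V04=-1→##.##/...##
ply 2, H at ####./..##. | H10=-1→####./####.*
ply 3, V at ####./####. | V04=+1→#####/#####*
ply 4: #####/##### is terminal -1 (H); from ##.#./...#. depth 5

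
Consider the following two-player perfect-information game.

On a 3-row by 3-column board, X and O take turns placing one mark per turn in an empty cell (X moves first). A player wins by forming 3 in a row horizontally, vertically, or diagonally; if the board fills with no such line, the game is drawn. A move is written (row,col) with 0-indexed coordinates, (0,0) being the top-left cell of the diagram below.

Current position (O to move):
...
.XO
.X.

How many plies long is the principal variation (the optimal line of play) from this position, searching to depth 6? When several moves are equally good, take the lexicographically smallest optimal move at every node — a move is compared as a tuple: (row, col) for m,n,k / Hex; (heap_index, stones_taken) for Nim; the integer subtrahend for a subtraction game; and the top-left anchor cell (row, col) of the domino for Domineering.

ply 1, O at .../.XO/.X. | (0,0)=-1→O../.XO/.X.*; (0,1)=-1→.O./.XO/.X.; (0,2)=-1→..O/.XO/.X.; (1,0)=-1→.../OXO/.X.; (2,0)=-1→.../.XO/OX.; (2,2)=-1→.../.XO/.XO
ply 2, X at O../.XO/.X. | (0,1)=+1→OX./.XO/.X.*; (0,2)=+1→O.X/.XO/.X.; (1,0)=+0→O../XXO/.X.; (2,0)=+1→O../.XO/XX.; (2,2)=+1→O../.XO/.XX
ply 3: OX./.XO/.X. is terminal -1 (O); from .../.XO/.X. depth 6

PV length from [.../.XO/.X.]: 2 plies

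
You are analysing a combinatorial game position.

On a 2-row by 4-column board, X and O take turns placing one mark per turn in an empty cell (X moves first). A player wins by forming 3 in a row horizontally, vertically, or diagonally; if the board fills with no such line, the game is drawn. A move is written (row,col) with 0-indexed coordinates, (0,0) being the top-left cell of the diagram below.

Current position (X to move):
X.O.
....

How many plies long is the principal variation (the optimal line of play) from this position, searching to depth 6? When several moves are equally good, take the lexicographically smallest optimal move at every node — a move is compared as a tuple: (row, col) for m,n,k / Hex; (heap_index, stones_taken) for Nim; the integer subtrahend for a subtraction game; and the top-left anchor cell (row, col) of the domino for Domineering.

p1 X@[X.O./....]: (0,1)[XXO./....]+0* (0,3)[X.OX/....]+0 (1,0)[X.O./X...]+0 (1,1)[X.O./.X..]+0 (1,2)[X.O./..X.]+0 (1,3)[X.O./...X]+0
p2 O@[XXO./....]: (0,3)[XXOO/....]+0* (1,0)[XXO./O...]+0 (1,1)[XXO./.O..]+0 (1,2)[XXO./..O.]+0 (1,3)[XXO./...O]+0
p3 X@[XXOO/....]: (1,0)[XXOO/X...]+0* (1,1)[XXOO/.X..]+0 (1,2)[XXOO/..X.]+0 (1,3)[XXOO/...X]+0
p4 O@[XXOO/X...]: (1,1)[XXOO/XO..]+0* (1,2)[XXOO/X.O.]+0 (1,3)[XXOO/X..O]+0
p5 X@[XXOO/XO..]: (1,2)[XXOO/XOX.]+0* (1,3)[XXOO/XO.X]+0
p6 O@[XXOO/XOX.]: (1,3)[XXOO/XOXO]+0*
p7 X@[XXOO/XOXO] terminal +0; root [X.O./....] d6

PV length from [X.O./....]: 6 plies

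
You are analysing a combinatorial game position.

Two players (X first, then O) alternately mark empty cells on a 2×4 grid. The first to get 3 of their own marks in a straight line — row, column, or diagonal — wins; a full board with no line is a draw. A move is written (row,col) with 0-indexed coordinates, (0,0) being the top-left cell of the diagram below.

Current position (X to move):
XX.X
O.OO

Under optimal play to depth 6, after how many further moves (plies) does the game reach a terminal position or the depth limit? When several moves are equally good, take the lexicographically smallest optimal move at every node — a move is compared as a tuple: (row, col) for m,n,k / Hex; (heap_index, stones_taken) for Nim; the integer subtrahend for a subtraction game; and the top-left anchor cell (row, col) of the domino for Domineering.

PV length from [XX.X/O.OO]: 1 ply

[XX.X/O.OO] X move#1: (0,2):+1/XXXX/O.OO*, (1,1):+0/XX.X/OXOO
[XXXX/O.OO] end (terminal -1, O#2); searched XX.X/O.OO to 6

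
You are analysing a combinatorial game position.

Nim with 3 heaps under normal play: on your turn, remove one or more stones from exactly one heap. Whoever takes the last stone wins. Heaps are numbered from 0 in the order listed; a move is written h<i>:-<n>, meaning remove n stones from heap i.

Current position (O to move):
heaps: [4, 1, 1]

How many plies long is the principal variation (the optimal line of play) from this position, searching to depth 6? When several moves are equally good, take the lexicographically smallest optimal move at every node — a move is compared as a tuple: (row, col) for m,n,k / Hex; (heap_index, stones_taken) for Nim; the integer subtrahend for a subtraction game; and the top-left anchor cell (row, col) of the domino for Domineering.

PV length from [(4,1,1)]: 3 plies

p1 O@[(4,1,1)]: h0:-1[(3,1,1)]-1 h0:-2[(2,1,1)]-1 h0:-3[(1,1,1)]-1 h0:-4[(0,1,1)]+1* h1:-1[(4,0,1)]-1 h2:-1[(4,1,0)]-1
p2 X@[(0,1,1)]: h1:-1[(0,0,1)]-1* h2:-1[(0,1,0)]-1
p3 O@[(0,0,1)]: h2:-1[(0,0,0)]+1*
p4 X@[(0,0,0)] terminal -1; root [(4,1,1)] d6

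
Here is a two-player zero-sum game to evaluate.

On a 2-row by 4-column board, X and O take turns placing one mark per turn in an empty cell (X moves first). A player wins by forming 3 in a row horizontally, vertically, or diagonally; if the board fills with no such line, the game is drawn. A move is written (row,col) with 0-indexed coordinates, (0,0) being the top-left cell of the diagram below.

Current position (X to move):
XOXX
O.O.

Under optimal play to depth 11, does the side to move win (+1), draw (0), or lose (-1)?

p1 X@[XOXX/O.O.]: (1,1)[XOXX/OXO.]+0* (1,3)[XOXX/O.OX]-1
p2 O@[XOXX/OXO.]: (1,3)[XOXX/OXOO]+0*
p3 X@[XOXX/OXOO] terminal +0; root [XOXX/O.O.] d11

value(XOXX/O.O., X) = 0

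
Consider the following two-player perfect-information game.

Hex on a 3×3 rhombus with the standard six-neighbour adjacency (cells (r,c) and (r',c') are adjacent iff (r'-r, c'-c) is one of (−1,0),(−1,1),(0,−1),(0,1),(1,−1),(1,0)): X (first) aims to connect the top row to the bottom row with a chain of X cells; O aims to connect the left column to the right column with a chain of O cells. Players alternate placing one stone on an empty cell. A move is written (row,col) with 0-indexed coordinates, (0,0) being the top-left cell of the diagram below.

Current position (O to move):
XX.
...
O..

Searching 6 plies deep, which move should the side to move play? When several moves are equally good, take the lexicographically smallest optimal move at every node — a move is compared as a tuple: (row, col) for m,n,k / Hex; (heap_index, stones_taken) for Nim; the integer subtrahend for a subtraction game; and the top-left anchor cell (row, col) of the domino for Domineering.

O's best at [XX./.../O..]: (0,2)

[XX./.../O..] O move#1: (0,2):+1/XXO/.../O..*, (1,0):-1/XX./O../O.., (1,1):+1/XX./.O./O.., (1,2):+1/XX./..O/O.., (2,1):+1/XX./.../OO., (2,2):+1/XX./.../O.O
[XXO/.../O..] X move#2: (1,0):-1/XXO/X../O..*, (1,1):-1/XXO/.X./O.., (1,2):-1/XXO/..X/O.., (2,1):-1/XXO/.../OX., (2,2):-1/XXO/.../O.X
[XXO/X../O..] O move#3: (1,1):+1/XXO/XO./O..*, (1,2):+1/XXO/X.O/O.., (2,1):+1/XXO/X../OO., (2,2):+1/XXO/X../O.O
[XXO/XO./O..] end (terminal -1, X#4); searched XX./.../O.. to 6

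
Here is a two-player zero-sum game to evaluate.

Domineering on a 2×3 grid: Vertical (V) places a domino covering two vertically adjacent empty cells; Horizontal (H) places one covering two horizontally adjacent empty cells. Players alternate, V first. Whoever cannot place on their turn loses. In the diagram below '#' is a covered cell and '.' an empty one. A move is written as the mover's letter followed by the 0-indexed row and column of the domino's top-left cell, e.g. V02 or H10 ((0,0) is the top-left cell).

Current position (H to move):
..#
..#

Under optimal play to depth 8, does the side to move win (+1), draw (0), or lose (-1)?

[..#/..#] H move#1: H00:+1/###/..#*, H10:+1/..#/###
[###/..#] end (terminal -1, V#2); searched ..#/..# to 8

value(..#/..#, H) = +1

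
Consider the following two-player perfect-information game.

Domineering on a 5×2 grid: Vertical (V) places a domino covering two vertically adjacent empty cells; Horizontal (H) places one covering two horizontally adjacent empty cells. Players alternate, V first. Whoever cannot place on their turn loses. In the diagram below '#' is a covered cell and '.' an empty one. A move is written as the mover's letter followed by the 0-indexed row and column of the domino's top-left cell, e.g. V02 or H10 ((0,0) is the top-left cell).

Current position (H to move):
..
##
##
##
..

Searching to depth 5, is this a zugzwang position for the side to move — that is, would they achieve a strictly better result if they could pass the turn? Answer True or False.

[../##/##/##/..] H move#1: H00:+1/##/##/##/##/..*, H40:+1/../##/##/##/##
[##/##/##/##/..] end (terminal -1, V#2); searched ../##/##/##/.. to 5
suppose H passes — search the same position with V to move:
pass> [../##/##/##/..] end (terminal -1, V#1); searched ../##/##/##/.. to 5
for H: play +1, pass +1

zugzwang(../##/##/##/.., H) = False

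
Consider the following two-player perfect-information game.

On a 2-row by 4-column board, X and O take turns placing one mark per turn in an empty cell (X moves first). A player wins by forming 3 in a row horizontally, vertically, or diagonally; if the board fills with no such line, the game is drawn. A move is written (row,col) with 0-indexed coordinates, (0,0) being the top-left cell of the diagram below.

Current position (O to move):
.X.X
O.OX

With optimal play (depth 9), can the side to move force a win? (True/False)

O winning at [.X.X/O.OX]: True

p1 O@[.X.X/O.OX]: (0,0)[OX.X/O.OX]-1 (0,2)[.XOX/O.OX]+0 (1,1)[.X.X/OOOX]+1*
p2 X@[.X.X/OOOX] terminal -1; root [.X.X/O.OX] d9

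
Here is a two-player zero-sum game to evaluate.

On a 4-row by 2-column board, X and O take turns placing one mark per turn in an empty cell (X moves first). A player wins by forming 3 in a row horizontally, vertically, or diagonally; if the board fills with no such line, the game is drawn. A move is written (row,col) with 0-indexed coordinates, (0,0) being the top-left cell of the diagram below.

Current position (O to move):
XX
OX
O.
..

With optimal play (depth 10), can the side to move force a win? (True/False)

O winning at [XX/OX/O./..]: True

[XX/OX/O./..] O move#1: (2,1):+0/XX/OX/OO/.., (3,0):+1/XX/OX/O./O.*, (3,1):-1/XX/OX/O./.O
[XX/OX/O./O.] end (terminal -1, X#2); searched XX/OX/O./.. to 10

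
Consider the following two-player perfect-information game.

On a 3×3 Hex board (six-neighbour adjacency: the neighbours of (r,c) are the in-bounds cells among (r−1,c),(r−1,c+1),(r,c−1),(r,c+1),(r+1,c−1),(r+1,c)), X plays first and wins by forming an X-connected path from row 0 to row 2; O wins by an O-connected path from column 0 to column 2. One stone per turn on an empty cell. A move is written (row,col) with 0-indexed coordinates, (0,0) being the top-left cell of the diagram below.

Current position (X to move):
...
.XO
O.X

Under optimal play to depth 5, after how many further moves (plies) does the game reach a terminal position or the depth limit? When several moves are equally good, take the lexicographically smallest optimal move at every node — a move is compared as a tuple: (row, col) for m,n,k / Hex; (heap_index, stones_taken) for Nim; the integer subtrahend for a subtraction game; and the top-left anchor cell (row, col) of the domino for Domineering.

ply 1, X at .../.XO/O.X | (0,0)=-1→X../.XO/O.X; (0,1)=-1→.X./.XO/O.X; (0,2)=-1→..X/.XO/O.X; (1,0)=-1→.../XXO/O.X; (2,1)=+1→.../.XO/OXX*
ply 2, O at .../.XO/OXX | (0,0)=-1→O../.XO/OXX*; (0,1)=-1→.O./.XO/OXX; (0,2)=-1→..O/.XO/OXX; (1,0)=-1→.../OXO/OXX
ply 3, X at O../.XO/OXX | (0,1)=+1→OX./.XO/OXX*; (0,2)=+1→O.X/.XO/OXX; (1,0)=+1→O../XXO/OXX
ply 4: OX./.XO/OXX is terminal -1 (O); from .../.XO/O.X depth 5

PV length from [.../.XO/O.X]: 3 plies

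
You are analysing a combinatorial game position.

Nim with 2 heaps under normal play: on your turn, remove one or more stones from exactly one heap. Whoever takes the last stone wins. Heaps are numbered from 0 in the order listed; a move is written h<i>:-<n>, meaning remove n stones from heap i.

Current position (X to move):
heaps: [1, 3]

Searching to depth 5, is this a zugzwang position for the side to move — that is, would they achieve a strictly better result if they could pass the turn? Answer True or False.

zugzwang((1,3), X) = False

[(1,3)] X move#1: h0:-1:-1/(0,3), h1:-1:-1/(1,2), h1:-2:+1/(1,1)*, h1:-3:-1/(1,0)
[(1,1)] O move#2: h0:-1:-1/(0,1)*, h1:-1:-1/(1,0)
[(0,1)] X move#3: h1:-1:+1/(0,0)*
[(0,0)] end (terminal -1, O#4); searched (1,3) to 5
if X skipped the turn, O would face:
~ [(1,3)] O move#1: h0:-1:-1/(0,3), h1:-1:-1/(1,2), h1:-2:+1/(1,1)*, h1:-3:-1/(1,0)
~ [(1,1)] X move#2: h0:-1:-1/(0,1)*, h1:-1:-1/(1,0)
~ [(0,1)] O move#3: h1:-1:+1/(0,0)*
~ [(0,0)] end (terminal -1, X#4); searched (1,3) to 5
compare (X): move=+1 vs pass=-1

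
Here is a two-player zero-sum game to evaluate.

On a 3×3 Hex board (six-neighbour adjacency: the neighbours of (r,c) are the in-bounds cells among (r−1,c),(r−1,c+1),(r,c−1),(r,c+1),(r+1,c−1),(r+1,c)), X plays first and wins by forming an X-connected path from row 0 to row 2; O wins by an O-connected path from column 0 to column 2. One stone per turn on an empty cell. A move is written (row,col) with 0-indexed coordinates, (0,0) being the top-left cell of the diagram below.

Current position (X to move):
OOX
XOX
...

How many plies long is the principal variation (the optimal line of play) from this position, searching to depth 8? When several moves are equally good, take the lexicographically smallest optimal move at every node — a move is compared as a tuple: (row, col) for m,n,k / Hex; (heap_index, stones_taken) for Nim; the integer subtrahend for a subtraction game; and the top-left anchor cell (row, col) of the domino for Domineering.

PV length from [OOX/XOX/...]: 3 plies

ply 1, X at OOX/XOX/... | (2,0)=+1→OOX/XOX/X..*; (2,1)=+1→OOX/XOX/.X.; (2,2)=+1→OOX/XOX/..X
ply 2, O at OOX/XOX/X.. | (2,1)=-1→OOX/XOX/XO.*; (2,2)=-1→OOX/XOX/X.O
ply 3, X at OOX/XOX/XO. | (2,2)=+1→OOX/XOX/XOX*
ply 4: OOX/XOX/XOX is terminal -1 (O); from OOX/XOX/... depth 8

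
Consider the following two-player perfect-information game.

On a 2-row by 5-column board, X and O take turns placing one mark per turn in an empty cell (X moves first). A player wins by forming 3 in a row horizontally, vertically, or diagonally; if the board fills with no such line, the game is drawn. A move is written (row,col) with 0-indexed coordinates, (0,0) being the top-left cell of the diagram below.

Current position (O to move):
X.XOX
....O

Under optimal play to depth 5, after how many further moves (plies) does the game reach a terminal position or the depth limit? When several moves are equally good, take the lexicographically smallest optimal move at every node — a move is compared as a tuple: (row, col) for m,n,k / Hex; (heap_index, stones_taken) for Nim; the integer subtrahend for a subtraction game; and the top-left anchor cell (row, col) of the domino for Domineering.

PV length from [X.XOX/....O]: 5 plies

ply 1, O at X.XOX/....O | (0,1)=+0→XOXOX/....O*; (1,0)=-1→X.XOX/O...O; (1,1)=-1→X.XOX/.O..O; (1,2)=-1→X.XOX/..O.O; (1,3)=-1→X.XOX/...OO
ply 2, X at XOXOX/....O | (1,0)=+0→XOXOX/X...O*; (1,1)=+0→XOXOX/.X..O; (1,2)=+0→XOXOX/..X.O; (1,3)=+0→XOXOX/...XO
ply 3, O at XOXOX/X...O | (1,1)=+0→XOXOX/XO..O*; (1,2)=+0→XOXOX/X.O.O; (1,3)=+0→XOXOX/X..OO
ply 4, X at XOXOX/XO..O | (1,2)=+0→XOXOX/XOX.O*; (1,3)=+0→XOXOX/XO.XO
ply 5, O at XOXOX/XOX.O | (1,3)=+0→XOXOX/XOXOO*
ply 6: XOXOX/XOXOO is terminal +0 (X); from X.XOX/....O depth 5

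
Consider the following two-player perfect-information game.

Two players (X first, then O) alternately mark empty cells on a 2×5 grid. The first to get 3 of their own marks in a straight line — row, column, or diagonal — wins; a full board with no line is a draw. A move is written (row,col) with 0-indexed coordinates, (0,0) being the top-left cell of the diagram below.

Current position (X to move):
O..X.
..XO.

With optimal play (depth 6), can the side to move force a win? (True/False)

p1 X@[O..X./..XO.]: (0,1)[OX.X./..XO.]+0 (0,2)[O.XX./..XO.]+1* (0,4)[O..XX/..XO.]+0 (1,0)[O..X./X.XO.]+1 (1,1)[O..X./.XXO.]+1 (1,4)[O..X./..XOX]+0
p2 O@[O.XX./..XO.]: (0,1)[OOXX./..XO.]-1* (0,4)[O.XXO/..XO.]-1 (1,0)[O.XX./O.XO.]-1 (1,1)[O.XX./.OXO.]-1 (1,4)[O.XX./..XOO]-1
p3 X@[OOXX./..XO.]: (0,4)[OOXXX/..XO.]+1* (1,0)[OOXX./X.XO.]+1 (1,1)[OOXX./.XXO.]+1 (1,4)[OOXX./..XOX]+0
p4 O@[OOXXX/..XO.] terminal -1; root [O..X./..XO.] d6

X winning at [O..X./..XO.]: True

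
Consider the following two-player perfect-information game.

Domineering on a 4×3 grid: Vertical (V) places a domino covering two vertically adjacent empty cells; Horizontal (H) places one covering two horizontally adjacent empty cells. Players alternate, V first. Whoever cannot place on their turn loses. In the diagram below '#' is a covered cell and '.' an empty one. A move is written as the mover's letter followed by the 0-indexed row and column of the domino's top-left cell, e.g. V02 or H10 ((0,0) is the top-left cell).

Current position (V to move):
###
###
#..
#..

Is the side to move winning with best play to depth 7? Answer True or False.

ply 1, V at ###/###/#../#.. | V21=+1→###/###/##./##.*; V22=+1→###/###/#.#/#.#
ply 2: ###/###/##./##. is terminal -1 (H); from ###/###/#../#.. depth 7

V winning at [###/###/#../#..]: True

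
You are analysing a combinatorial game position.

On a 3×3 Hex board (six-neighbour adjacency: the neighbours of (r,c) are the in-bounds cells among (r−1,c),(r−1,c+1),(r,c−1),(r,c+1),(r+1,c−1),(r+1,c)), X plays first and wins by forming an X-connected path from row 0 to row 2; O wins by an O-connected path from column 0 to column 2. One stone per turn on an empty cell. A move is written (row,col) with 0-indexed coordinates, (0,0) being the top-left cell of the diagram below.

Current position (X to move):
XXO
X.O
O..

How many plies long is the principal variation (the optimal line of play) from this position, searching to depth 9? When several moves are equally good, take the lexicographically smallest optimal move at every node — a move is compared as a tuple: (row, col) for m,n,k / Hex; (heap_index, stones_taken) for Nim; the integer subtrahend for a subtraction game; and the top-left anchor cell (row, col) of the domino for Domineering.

[XXO/X.O/O..] X move#1: (1,1):-1/XXO/XXO/O..*, (2,1):-1/XXO/X.O/OX., (2,2):-1/XXO/X.O/O.X
[XXO/XXO/O..] O move#2: (2,1):+1/XXO/XXO/OO.*, (2,2):-1/XXO/XXO/O.O
[XXO/XXO/OO.] end (terminal -1, X#3); searched XXO/X.O/O.. to 9

PV length from [XXO/X.O/O..]: 2 plies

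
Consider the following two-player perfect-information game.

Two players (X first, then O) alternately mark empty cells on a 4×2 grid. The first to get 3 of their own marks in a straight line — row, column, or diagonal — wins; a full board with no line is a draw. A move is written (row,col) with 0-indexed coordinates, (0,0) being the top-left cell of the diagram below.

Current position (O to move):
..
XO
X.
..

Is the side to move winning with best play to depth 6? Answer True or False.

ply 1, O at ../XO/X./.. | (0,0)=-1→O./XO/X./..*; (0,1)=-1→.O/XO/X./..; (2,1)=-1→../XO/XO/..; (3,0)=-1→../XO/X./O.; (3,1)=-1→../XO/X./.O
ply 2, X at O./XO/X./.. | (0,1)=+0→OX/XO/X./..; (2,1)=+0→O./XO/XX/..; (3,0)=+1→O./XO/X./X.*; (3,1)=+0→O./XO/X./.X
ply 3: O./XO/X./X. is terminal -1 (O); from ../XO/X./.. depth 6

O winning at [../XO/X./..]: False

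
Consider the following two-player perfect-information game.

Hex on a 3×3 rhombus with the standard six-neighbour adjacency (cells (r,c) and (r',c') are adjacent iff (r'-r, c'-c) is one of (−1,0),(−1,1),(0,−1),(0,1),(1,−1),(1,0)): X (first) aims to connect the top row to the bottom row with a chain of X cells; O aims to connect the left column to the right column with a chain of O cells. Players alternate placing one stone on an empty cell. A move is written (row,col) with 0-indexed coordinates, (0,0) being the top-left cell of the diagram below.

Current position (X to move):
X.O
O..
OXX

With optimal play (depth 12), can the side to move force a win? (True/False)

X winning at [X.O/O../OXX]: False

p1 X@[X.O/O../OXX]: (0,1)[XXO/O../OXX]-1* (1,1)[X.O/OX./OXX]-1 (1,2)[X.O/O.X/OXX]-1
p2 O@[XXO/O../OXX]: (1,1)[XXO/OO./OXX]+1* (1,2)[XXO/O.O/OXX]-1
p3 X@[XXO/OO./OXX] terminal -1; root [X.O/O../OXX] d12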